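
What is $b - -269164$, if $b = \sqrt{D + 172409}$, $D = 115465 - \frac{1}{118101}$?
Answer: $269164 + \frac{\sqrt{4015222277148573}}{118101} \approx 2.697 \cdot 10^{5}$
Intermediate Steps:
$D = \frac{13636531964}{118101}$ ($D = 115465 - \frac{1}{118101} = \frac{13636531964}{118101} \approx 1.1547 \cdot 10^{5}$)
$b = \frac{\sqrt{4015222277148573}}{118101}$ ($b = \sqrt{\frac{13636531964}{118101} + 172409} = \sqrt{\frac{33998207273}{118101}} = \frac{\sqrt{4015222277148573}}{118101} \approx 536.54$)
$b - -269164 = \frac{\sqrt{4015222277148573}}{118101} - -269164 = \frac{\sqrt{4015222277148573}}{118101} + 269164 = 269164 + \frac{\sqrt{4015222277148573}}{118101}$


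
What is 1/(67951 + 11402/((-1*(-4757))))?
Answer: 4757/323254309 ≈ 1.4716e-5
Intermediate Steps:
1/(67951 + 11402/((-1*(-4757)))) = 1/(67951 + 11402/4757) = 1/(323254309/4757) = 4757/323254309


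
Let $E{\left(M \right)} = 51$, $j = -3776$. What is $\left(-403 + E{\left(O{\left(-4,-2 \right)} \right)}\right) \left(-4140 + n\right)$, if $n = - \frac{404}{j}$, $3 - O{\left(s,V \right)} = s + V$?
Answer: $\frac{85977298}{59} \approx 1.4572 \cdot 10^{6}$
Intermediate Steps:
$O{\left(s,V \right)} = 3 - V - s$ ($O{\left(s,V \right)} = 3 - \left(s + V\right) = 3 - \left(V + s\right) = 3 - V - s$)
$n = \frac{101}{944}$ ($n = - \frac{404}{-3776} = \left(-404\right) \left(- \frac{1}{3776}\right) = \frac{101}{944} \approx 0.10699$)
$\left(-403 + E{\left(O{\left(-4,-2 \right)} \right)}\right) \left(-4140 + n\right) = \left(-403 + 51\right) \left(-4140 + \frac{101}{944}\right) = \left(-352\right) \left(- \frac{3908059}{944}\right) = \frac{85977298}{59}$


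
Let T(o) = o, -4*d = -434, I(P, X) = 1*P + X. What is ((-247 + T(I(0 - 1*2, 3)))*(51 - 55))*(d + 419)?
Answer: 519060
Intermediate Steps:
I(P, X) = P + X
d = 217/2 (d = -¼*(-434) = 217/2 ≈ 108.50)
((-247 + T(I(0 - 1*2, 3)))*(51 - 55))*(d + 419) = ((-247 + ((0 - 1*2) + 3))*(51 - 55))*(217/2 + 419) = ((-247 + ((0 - 2) + 3))*(-4))*(1055/2) = ((-247 + (-2 + 3))*(-4))*(1055/2) = ((-247 + 1)*(-4))*(1055/2) = -246*(-4)*(1055/2) = 984*(1055/2) = 519060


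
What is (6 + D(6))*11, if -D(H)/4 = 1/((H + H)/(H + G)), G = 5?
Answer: 77/3 ≈ 25.667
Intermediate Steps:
D(H) = -2*(5 + H)/H (D(H) = -4*(H + 5)/(H + H) = -4*(5 + H)/(2*H) = -2*(5 + H)/H)
(6 + D(6))*11 = (6 + (-2 - 10/6))*11 = (6 + (-2 - 10*⅙))*11 = (6 + (-2 - 5/3))*11 = (6 - 11/3)*11 = (7/3)*11 = 77/3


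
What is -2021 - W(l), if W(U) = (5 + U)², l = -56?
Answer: -4622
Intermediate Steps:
-2021 - W(l) = -2021 - (5 - 56)² = -2021 - 1*(-51)² = -2021 - 1*2601 = -2021 - 2601 = -4622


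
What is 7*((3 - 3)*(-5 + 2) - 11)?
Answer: -77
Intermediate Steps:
7*((3 - 3)*(-5 + 2) - 11) = 7*(0*(-3) - 11) = 7*(0 - 11) = 7*(-11) = -77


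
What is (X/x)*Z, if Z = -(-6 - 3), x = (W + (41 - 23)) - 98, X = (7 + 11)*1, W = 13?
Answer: -162/67 ≈ -2.4179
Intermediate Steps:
X = 18 (X = 18*1 = 18)
x = -67 (x = (13 + (41 - 23)) - 98 = (13 + 18) - 98 = 31 - 98 = -67)
Z = 9 (Z = -1*(-9) = 9)
(X/x)*Z = (18/(-67))*9 = (18*(-1/67))*9 = -18/67*9 = -162/67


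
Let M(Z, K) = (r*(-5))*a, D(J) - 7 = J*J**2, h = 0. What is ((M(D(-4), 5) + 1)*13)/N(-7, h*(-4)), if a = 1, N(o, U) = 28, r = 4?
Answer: -247/28 ≈ -8.8214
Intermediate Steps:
D(J) = 7 + J**3 (D(J) = 7 + J*J**2 = 7 + J**3)
M(Z, K) = -20 (M(Z, K) = (4*(-5))*1 = -20*1 = -20)
((M(D(-4), 5) + 1)*13)/N(-7, h*(-4)) = ((-20 + 1)*13)/28 = -19*13*(1/28) = -247*1/28 = -247/28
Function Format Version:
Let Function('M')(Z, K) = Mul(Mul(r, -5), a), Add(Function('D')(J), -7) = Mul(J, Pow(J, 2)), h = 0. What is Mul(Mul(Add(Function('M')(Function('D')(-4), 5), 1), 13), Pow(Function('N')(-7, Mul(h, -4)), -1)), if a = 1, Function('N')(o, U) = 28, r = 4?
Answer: Rational(-247, 28) ≈ -8.8214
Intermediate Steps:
Function('D')(J) = Add(7, Pow(J, 3)) (Function('D')(J) = Add(7, Mul(J, Pow(J, 2))) = Add(7, Pow(J, 3)))
Function('M')(Z, K) = -20 (Function('M')(Z, K) = Mul(Mul(4, -5), 1) = Mul(-20, 1) = -20)
Mul(Mul(Add(Function('M')(Function('D')(-4), 5), 1), 13), Pow(Function('N')(-7, Mul(h, -4)), -1)) = Mul(Mul(Add(-20, 1), 13), Pow(28, -1)) = Mul(Mul(-19, 13), Rational(1, 28)) = Mul(-247, Rational(1, 28)) = Rational(-247, 28)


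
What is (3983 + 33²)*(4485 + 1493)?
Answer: 30320416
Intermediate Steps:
(3983 + 33²)*(4485 + 1493) = (3983 + 1089)*5978 = 5072*5978 = 30320416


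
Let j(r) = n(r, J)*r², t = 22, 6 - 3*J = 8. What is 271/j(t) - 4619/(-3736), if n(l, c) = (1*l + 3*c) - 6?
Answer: 2019425/1582196 ≈ 1.2763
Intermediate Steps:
J = -⅔ (J = 2 - ⅓*8 = 2 - 8/3 = -⅔ ≈ -0.66667)
n(l, c) = -6 + l + 3*c (n(l, c) = (l + 3*c) - 6 = -6 + l + 3*c)
j(r) = r²*(-8 + r) (j(r) = (-6 + r + 3*(-⅔))*r² = (-6 + r - 2)*r² = (-8 + r)*r² = r²*(-8 + r))
271/j(t) - 4619/(-3736) = 271/((22²*(-8 + 22))) - 4619/(-3736) = 271/((484*14)) - 4619*(-1/3736) = 271/6776 + 4619/3736 = 2019425/1582196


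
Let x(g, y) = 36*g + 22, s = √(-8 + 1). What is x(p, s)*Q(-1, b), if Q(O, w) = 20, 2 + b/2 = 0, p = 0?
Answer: 440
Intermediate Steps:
b = -4 (b = -4 + 2*0 = -4 + 0 = -4)
s = I*√7 (s = √(-7) = I*√7 ≈ 2.6458*I)
x(g, y) = 22 + 36*g
x(p, s)*Q(-1, b) = (22 + 36*0)*20 = (22 + 0)*20 = 22*20 = 440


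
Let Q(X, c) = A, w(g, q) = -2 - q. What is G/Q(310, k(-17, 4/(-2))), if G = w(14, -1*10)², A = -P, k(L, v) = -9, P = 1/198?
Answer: -12672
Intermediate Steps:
P = 1/198 ≈ 0.0050505
A = -1/198 (A = -1*1/198 = -1/198 ≈ -0.0050505)
Q(X, c) = -1/198
G = 64 (G = (-2 - (-1)*10)² = (-2 - 1*(-10))² = (-2 + 10)² = 8² = 64)
G/Q(310, k(-17, 4/(-2))) = 64/(-1/198) = 64*(-198) = -12672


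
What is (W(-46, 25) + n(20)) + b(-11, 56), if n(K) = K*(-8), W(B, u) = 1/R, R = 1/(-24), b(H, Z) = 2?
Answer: -182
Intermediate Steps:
R = -1/24 ≈ -0.041667
W(B, u) = -24 (W(B, u) = 1/(-1/24) = -24)
n(K) = -8*K
(W(-46, 25) + n(20)) + b(-11, 56) = (-24 - 8*20) + 2 = (-24 - 160) + 2 = -184 + 2 = -182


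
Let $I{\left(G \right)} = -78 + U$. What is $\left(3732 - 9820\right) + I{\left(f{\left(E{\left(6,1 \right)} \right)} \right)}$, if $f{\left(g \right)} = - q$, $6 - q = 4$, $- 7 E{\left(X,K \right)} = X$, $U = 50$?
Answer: $-6116$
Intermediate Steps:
$E{\left(X,K \right)} = - \frac{X}{7}$
$q = 2$ ($q = 6 - 4 = 2$)
$f{\left(g \right)} = -2$ ($f{\left(g \right)} = \left(-1\right) 2 = -2$)
$I{\left(G \right)} = -28$ ($I{\left(G \right)} = -78 + 50 = -28$)
$\left(3732 - 9820\right) + I{\left(f{\left(E{\left(6,1 \right)} \right)} \right)} = \left(3732 - 9820\right) - 28 = -6088 - 28 = -6116$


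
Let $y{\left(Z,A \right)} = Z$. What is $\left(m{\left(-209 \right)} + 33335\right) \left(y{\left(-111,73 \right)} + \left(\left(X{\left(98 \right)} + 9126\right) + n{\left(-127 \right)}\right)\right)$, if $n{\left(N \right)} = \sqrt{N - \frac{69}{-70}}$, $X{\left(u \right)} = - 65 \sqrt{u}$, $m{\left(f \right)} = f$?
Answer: $298630890 - 15072330 \sqrt{2} + \frac{16563 i \sqrt{617470}}{35} \approx 2.7732 \cdot 10^{8} + 3.7186 \cdot 10^{5} i$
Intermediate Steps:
$n{\left(N \right)} = \sqrt{\frac{69}{70} + N}$ ($n{\left(N \right)} = \sqrt{N - - \frac{69}{70}} = \sqrt{N + \frac{69}{70}} = \sqrt{\frac{69}{70} + N}$)
$\left(m{\left(-209 \right)} + 33335\right) \left(y{\left(-111,73 \right)} + \left(\left(X{\left(98 \right)} + 9126\right) + n{\left(-127 \right)}\right)\right) = \left(-209 + 33335\right) \left(-111 + \left(\left(- 65 \sqrt{98} + 9126\right) + \frac{\sqrt{4830 + 4900 \left(-127\right)}}{70}\right)\right) = 33126 \left(-111 + \left(\left(- 65 \cdot 7 \sqrt{2} + 9126\right) + \frac{\sqrt{4830 - 622300}}{70}\right)\right) = 33126 \left(-111 + \left(\left(- 455 \sqrt{2} + 9126\right) + \frac{\sqrt{-617470}}{70}\right)\right) = 33126 \left(-111 + \left(\left(9126 - 455 \sqrt{2}\right) + \frac{i \sqrt{617470}}{70}\right)\right) = 33126 \left(-111 + \left(9126 - 455 \sqrt{2} + \frac{i \sqrt{617470}}{70}\right)\right) = 33126 \left(9015 - 455 \sqrt{2} + \frac{i \sqrt{617470}}{70}\right) = 298630890 - 15072330 \sqrt{2} + \frac{16563 i \sqrt{617470}}{35}$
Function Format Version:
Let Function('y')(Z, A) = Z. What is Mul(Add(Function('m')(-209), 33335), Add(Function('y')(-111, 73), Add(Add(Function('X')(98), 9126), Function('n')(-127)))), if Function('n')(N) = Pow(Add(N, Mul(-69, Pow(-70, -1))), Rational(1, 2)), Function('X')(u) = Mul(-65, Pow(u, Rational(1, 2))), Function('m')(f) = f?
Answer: Add(298630890, Mul(-15072330, Pow(2, Rational(1, 2))), Mul(Rational(16563, 35), I, Pow(617470, Rational(1, 2)))) ≈ Add(2.7732e+8, Mul(3.7186e+5, I))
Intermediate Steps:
Function('n')(N) = Pow(Add(Rational(69, 70), N), Rational(1, 2)) (Function('n')(N) = Pow(Add(N, Mul(-69, Rational(-1, 70))), Rational(1, 2)) = Pow(Add(N, Rational(69, 70)), Rational(1, 2)) = Pow(Add(Rational(69, 70), N), Rational(1, 2)))
Mul(Add(Function('m')(-209), 33335), Add(Function('y')(-111, 73), Add(Add(Function('X')(98), 9126), Function('n')(-127)))) = Mul(Add(-209, 33335), Add(-111, Add(Add(Mul(-65, Pow(98, Rational(1, 2))), 9126), Mul(Rational(1, 70), Pow(Add(4830, Mul(4900, -127)), Rational(1, 2)))))) = Mul(33126, Add(-111, Add(Add(Mul(-65, Mul(7, Pow(2, Rational(1, 2)))), 9126), Mul(Rational(1, 70), Pow(Add(4830, -622300), Rational(1, 2)))))) = Mul(33126, Add(-111, Add(Add(Mul(-455, Pow(2, Rational(1, 2))), 9126), Mul(Rational(1, 70), Pow(-617470, Rational(1, 2)))))) = Mul(33126, Add(-111, Add(Add(9126, Mul(-455, Pow(2, Rational(1, 2)))), Mul(Rational(1, 70), Mul(I, Pow(617470, Rational(1, 2))))))) = Mul(33126, Add(-111, Add(Add(9126, Mul(-455, Pow(2, Rational(1, 2)))), Mul(Rational(1, 70), I, Pow(617470, Rational(1, 2)))))) = Mul(33126, Add(-111, Add(9126, Mul(-455, Pow(2, Rational(1, 2))), Mul(Rational(1, 70), I, Pow(617470, Rational(1, 2)))))) = Mul(33126, Add(9015, Mul(-455, Pow(2, Rational(1, 2))), Mul(Rational(1, 70), I, Pow(617470, Rational(1, 2))))) = Add(298630890, Mul(-15072330, Pow(2, Rational(1, 2))), Mul(Rational(16563, 35), I, Pow(617470, Rational(1, 2))))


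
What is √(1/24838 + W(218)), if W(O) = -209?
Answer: I*√128937560158/24838 ≈ 14.457*I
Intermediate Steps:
√(1/24838 + W(218)) = √(1/24838 - 209) = √(-5191141/24838) = I*√128937560158/24838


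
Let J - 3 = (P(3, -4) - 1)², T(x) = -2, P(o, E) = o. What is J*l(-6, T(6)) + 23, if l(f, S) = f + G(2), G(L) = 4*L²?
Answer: 93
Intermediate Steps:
J = 7 (J = 3 + (3 - 1)² = 3 + 2² = 3 + 4 = 7)
l(f, S) = 16 + f (l(f, S) = f + 4*2² = f + 4*4 = f + 16 = 16 + f)
J*l(-6, T(6)) + 23 = 7*(16 - 6) + 23 = 7*10 + 23 = 70 + 23 = 93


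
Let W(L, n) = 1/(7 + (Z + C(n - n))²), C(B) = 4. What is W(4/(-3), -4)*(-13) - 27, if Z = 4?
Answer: -1930/71 ≈ -27.183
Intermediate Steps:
W(L, n) = 1/71 (W(L, n) = 1/(7 + (4 + 4)²) = 1/(7 + 8²) = 1/(7 + 64) = 1/71)
W(4/(-3), -4)*(-13) - 27 = (1/71)*(-13) - 27 = -13/71 - 27 = -1930/71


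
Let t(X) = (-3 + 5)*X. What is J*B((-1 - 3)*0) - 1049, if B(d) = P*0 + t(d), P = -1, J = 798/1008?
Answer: -1049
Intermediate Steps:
J = 19/24 (J = 798*(1/1008) = 19/24 ≈ 0.79167)
t(X) = 2*X
B(d) = 2*d (B(d) = -1*0 + 2*d = 0 + 2*d = 2*d)
J*B((-1 - 3)*0) - 1049 = 19*(2*((-1 - 3)*0))/24 - 1049 = 19*(2*(-4*0))/24 - 1049 = 19*(2*0)/24 - 1049 = (19/24)*0 - 1049 = 0 - 1049 = -1049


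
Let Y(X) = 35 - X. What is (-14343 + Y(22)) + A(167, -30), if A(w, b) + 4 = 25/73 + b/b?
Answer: -1046284/73 ≈ -14333.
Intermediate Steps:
A(w, b) = -194/73 (A(w, b) = -4 + (25/73 + b/b) = -4 + (25*(1/73) + 1) = -4 + (25/73 + 1) = -4 + 98/73 = -194/73)
(-14343 + Y(22)) + A(167, -30) = (-14343 + (35 - 1*22)) - 194/73 = (-14343 + (35 - 22)) - 194/73 = (-14343 + 13) - 194/73 = -14330 - 194/73 = -1046284/73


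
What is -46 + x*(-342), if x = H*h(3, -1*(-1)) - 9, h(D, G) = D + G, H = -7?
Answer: 12608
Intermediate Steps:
x = -37 (x = -7*(3 - 1*(-1)) - 9 = -7*(3 + 1) - 9 = -7*4 - 9 = -28 - 9 = -37)
-46 + x*(-342) = -46 - 37*(-342) = -46 + 12654 = 12608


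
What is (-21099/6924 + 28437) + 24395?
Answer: 121929223/2308 ≈ 52829.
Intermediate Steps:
(-21099/6924 + 28437) + 24395 = (-21099*1/6924 + 28437) + 24395 = (-7033/2308 + 28437) + 24395 = 65625563/2308 + 24395 = 121929223/2308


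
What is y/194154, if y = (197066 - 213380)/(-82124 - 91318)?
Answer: 2719/5612409678 ≈ 4.8446e-7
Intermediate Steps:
y = 2719/28907 (y = -16314/(-173442) = -16314*(-1/173442) = 2719/28907 ≈ 0.094060)
y/194154 = (2719/28907)/194154 = (2719/28907)*(1/194154) = 2719/5612409678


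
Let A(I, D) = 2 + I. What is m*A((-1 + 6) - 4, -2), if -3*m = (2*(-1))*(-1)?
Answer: -2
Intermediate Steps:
m = -2/3 (m = -2*(-1)*(-1)/3 = -(-2)*(-1)/3 = -1/3*2 = -2/3 ≈ -0.66667)
m*A((-1 + 6) - 4, -2) = -2*(2 + ((-1 + 6) - 4))/3 = -2*(2 + (5 - 4))/3 = -2*(2 + 1)/3 = -2/3*3 = -2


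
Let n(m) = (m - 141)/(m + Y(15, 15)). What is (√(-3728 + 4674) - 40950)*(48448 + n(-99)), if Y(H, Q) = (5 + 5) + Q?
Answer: -73410901200/37 + 1792696*√946/37 ≈ -1.9826e+9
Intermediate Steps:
Y(H, Q) = 10 + Q
n(m) = (-141 + m)/(25 + m) (n(m) = (m - 141)/(m + (10 + 15)) = (-141 + m)/(m + 25) = (-141 + m)/(25 + m))
(√(-3728 + 4674) - 40950)*(48448 + n(-99)) = (√(-3728 + 4674) - 40950)*(48448 + (-141 - 99)/(25 - 99)) = (√946 - 40950)*(48448 - 240/(-74)) = (-40950 + √946)*(48448 - 1/74*(-240)) = (-40950 + √946)*(48448 + 120/37) = (-40950 + √946)*(1792696/37) = -73410901200/37 + 1792696*√946/37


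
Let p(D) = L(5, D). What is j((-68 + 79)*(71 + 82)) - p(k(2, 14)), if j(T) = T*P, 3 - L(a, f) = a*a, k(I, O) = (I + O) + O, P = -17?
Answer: -28589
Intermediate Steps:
k(I, O) = I + 2*O
L(a, f) = 3 - a**2 (L(a, f) = 3 - a*a = 3 - a**2)
p(D) = -22 (p(D) = 3 - 1*5**2 = 3 - 1*25 = 3 - 25 = -22)
j(T) = -17*T (j(T) = T*(-17) = -17*T)
j((-68 + 79)*(71 + 82)) - p(k(2, 14)) = -17*(-68 + 79)*(71 + 82) - 1*(-22) = -187*153 + 22 = -17*1683 + 22 = -28611 + 22 = -28589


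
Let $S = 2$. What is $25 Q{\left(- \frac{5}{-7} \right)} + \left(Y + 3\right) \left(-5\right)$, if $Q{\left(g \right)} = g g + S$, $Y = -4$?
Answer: $\frac{3320}{49} \approx 67.755$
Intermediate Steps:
$Q{\left(g \right)} = 2 + g^{2}$ ($Q{\left(g \right)} = g g + 2 = g^{2} + 2 = 2 + g^{2}$)
$25 Q{\left(- \frac{5}{-7} \right)} + \left(Y + 3\right) \left(-5\right) = 25 \left(2 + \left(- \frac{5}{-7}\right)^{2}\right) + \left(-4 + 3\right) \left(-5\right) = 25 \left(2 + \left(\left(-5\right) \left(- \frac{1}{7}\right)\right)^{2}\right) - -5 = 25 \left(2 + \left(\frac{5}{7}\right)^{2}\right) + 5 = 25 \left(2 + \frac{25}{49}\right) + 5 = 25 \cdot \frac{123}{49} + 5 = \frac{3075}{49} + 5 = \frac{3320}{49}$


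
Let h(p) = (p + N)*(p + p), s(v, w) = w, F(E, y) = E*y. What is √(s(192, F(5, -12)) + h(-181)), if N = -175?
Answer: 2*√32203 ≈ 358.90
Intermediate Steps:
h(p) = 2*p*(-175 + p) (h(p) = (p - 175)*(p + p) = (-175 + p)*(2*p) = 2*p*(-175 + p))
√(s(192, F(5, -12)) + h(-181)) = √(5*(-12) + 2*(-181)*(-175 - 181)) = √(-60 + 2*(-181)*(-356)) = √(-60 + 128872) = √128812 = 2*√32203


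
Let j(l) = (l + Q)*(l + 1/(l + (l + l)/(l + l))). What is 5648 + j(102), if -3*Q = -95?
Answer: 5958539/309 ≈ 19283.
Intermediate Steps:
Q = 95/3 (Q = -⅓*(-95) = 95/3 ≈ 31.667)
j(l) = (95/3 + l)*(l + 1/(1 + l)) (j(l) = (l + 95/3)*(l + 1/(l + (l + l)/(l + l))) = (95/3 + l)*(l + 1/(l + (2*l)/((2*l)))) = (95/3 + l)*(l + 1/(l + (2*l)*(1/(2*l)))) = (95/3 + l)*(l + 1/(l + 1)) = (95/3 + l)*(l + 1/(1 + l)))
5648 + j(102) = 5648 + (95 + 3*102³ + 98*102 + 98*102²)/(3*(1 + 102)) = 5648 + (⅓)*(95 + 3*1061208 + 9996 + 98*10404)/103 = 5648 + (⅓)*(1/103)*(95 + 3183624 + 9996 + 1019592) = 5648 + (⅓)*(1/103)*4213307 = 5648 + 4213307/309 = 5958539/309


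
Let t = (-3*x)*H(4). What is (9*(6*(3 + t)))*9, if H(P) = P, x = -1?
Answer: 7290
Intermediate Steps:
t = 12 (t = -3*(-1)*4 = 3*4 = 12)
(9*(6*(3 + t)))*9 = (9*(6*(3 + 12)))*9 = (9*(6*15))*9 = (9*90)*9 = 810*9 = 7290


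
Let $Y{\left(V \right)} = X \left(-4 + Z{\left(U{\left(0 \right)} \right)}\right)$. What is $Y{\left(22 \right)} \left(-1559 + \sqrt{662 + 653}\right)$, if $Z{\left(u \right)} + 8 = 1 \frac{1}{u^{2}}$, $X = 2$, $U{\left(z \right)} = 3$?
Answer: $\frac{333626}{9} - \frac{214 \sqrt{1315}}{9} \approx 36207.0$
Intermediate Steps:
$Z{\left(u \right)} = -8 + \frac{1}{u^{2}}$ ($Z{\left(u \right)} = -8 + 1 \frac{1}{u^{2}} = -8 + \frac{1}{u^{2}}$)
$Y{\left(V \right)} = - \frac{214}{9}$ ($Y{\left(V \right)} = 2 \left(-4 - \left(8 - \frac{1}{9}\right)\right) = 2 \left(-4 + \left(-8 + \frac{1}{9}\right)\right) = 2 \left(-4 - \frac{71}{9}\right) = 2 \left(- \frac{107}{9}\right) = - \frac{214}{9}$)
$Y{\left(22 \right)} \left(-1559 + \sqrt{662 + 653}\right) = - \frac{214 \left(-1559 + \sqrt{662 + 653}\right)}{9} = - \frac{214 \left(-1559 + \sqrt{1315}\right)}{9} = \frac{333626}{9} - \frac{214 \sqrt{1315}}{9}$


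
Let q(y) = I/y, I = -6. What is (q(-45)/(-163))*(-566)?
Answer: 1132/2445 ≈ 0.46299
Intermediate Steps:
q(y) = -6/y
(q(-45)/(-163))*(-566) = (-6/(-45)/(-163))*(-566) = (-6*(-1/45)*(-1/163))*(-566) = ((2/15)*(-1/163))*(-566) = -2/2445*(-566) = 1132/2445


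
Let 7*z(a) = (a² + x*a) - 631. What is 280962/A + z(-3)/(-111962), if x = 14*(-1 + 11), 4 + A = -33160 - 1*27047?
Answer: -110068366123/23594703937 ≈ -4.6650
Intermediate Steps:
A = -60211 (A = -4 + (-33160 - 1*27047) = -4 + (-33160 - 27047) = -4 - 60207 = -60211)
x = 140 (x = 14*10 = 140)
z(a) = -631/7 + 20*a + a²/7 (z(a) = ((a² + 140*a) - 631)/7 = (-631 + a² + 140*a)/7 = -631/7 + 20*a + a²/7)
280962/A + z(-3)/(-111962) = 280962/(-60211) + (-631/7 + 20*(-3) + (⅐)*(-3)²)/(-111962) = 280962*(-1/60211) + (-631/7 - 60 + (⅐)*9)*(-1/111962) = -280962/60211 + (-631/7 - 60 + 9/7)*(-1/111962) = -280962/60211 - 1042/7*(-1/111962) = -280962/60211 + 521/391867 = -110068366123/23594703937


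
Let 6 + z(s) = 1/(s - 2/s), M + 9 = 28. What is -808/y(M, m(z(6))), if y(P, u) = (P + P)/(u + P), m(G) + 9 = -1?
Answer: -3636/19 ≈ -191.37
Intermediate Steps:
M = 19 (M = -9 + 28 = 19)
z(s) = -6 + 1/(s - 2/s)
m(G) = -10 (m(G) = -9 - 1 = -10)
y(P, u) = 2*P/(P + u) (y(P, u) = (2*P)/(P + u) = 2*P/(P + u))
-808/y(M, m(z(6))) = -808/(2*19/(19 - 10)) = -808/(2*19/9) = -808/(2*19*(⅑)) = -808/38/9 = -808*9/38 = -3636/19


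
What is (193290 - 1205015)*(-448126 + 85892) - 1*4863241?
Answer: 366476330409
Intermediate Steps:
(193290 - 1205015)*(-448126 + 85892) - 1*4863241 = -1011725*(-362234) - 4863241 = 366481193650 - 4863241 = 366476330409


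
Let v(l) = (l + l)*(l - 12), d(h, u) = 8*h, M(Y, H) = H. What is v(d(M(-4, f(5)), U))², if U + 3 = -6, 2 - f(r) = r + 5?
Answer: 94633984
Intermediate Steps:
f(r) = -3 - r (f(r) = 2 - (r + 5) = 2 - (5 + r) = 2 + (-5 - r) = -3 - r)
U = -9 (U = -3 - 6 = -9)
v(l) = 2*l*(-12 + l) (v(l) = (2*l)*(-12 + l) = 2*l*(-12 + l))
v(d(M(-4, f(5)), U))² = (2*(8*(-3 - 1*5))*(-12 + 8*(-3 - 1*5)))² = (2*(8*(-3 - 5))*(-12 + 8*(-3 - 5)))² = (2*(8*(-8))*(-12 + 8*(-8)))² = (2*(-64)*(-12 - 64))² = (2*(-64)*(-76))² = 9728² = 94633984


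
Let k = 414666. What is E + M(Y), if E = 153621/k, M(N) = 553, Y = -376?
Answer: 25495991/46074 ≈ 553.37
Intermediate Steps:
E = 17069/46074 (E = 153621/414666 = 153621*(1/414666) = 17069/46074 ≈ 0.37047)
E + M(Y) = 17069/46074 + 553 = 25495991/46074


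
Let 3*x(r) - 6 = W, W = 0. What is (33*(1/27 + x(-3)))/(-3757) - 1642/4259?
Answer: -58097641/144009567 ≈ -0.40343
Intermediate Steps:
x(r) = 2 (x(r) = 2 + (⅓)*0 = 2 + 0 = 2)
(33*(1/27 + x(-3)))/(-3757) - 1642/4259 = (33*(1/27 + 2))/(-3757) - 1642/4259 = (33*(1/27 + 2))*(-1/3757) - 1642*1/4259 = (33*(55/27))*(-1/3757) - 1642/4259 = (605/9)*(-1/3757) - 1642/4259 = -605/33813 - 1642/4259 = -58097641/144009567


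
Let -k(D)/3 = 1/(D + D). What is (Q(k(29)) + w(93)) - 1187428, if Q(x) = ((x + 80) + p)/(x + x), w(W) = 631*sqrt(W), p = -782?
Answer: -2361283/2 + 631*sqrt(93) ≈ -1.1746e+6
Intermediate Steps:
k(D) = -3/(2*D) (k(D) = -3/(D + D) = -3*1/(2*D) = -3/(2*D))
Q(x) = (-702 + x)/(2*x) (Q(x) = ((x + 80) - 782)/(x + x) = ((80 + x) - 782)/((2*x)) = (-702 + x)*(1/(2*x)) = (-702 + x)/(2*x))
(Q(k(29)) + w(93)) - 1187428 = ((-702 - 3/2/29)/(2*((-3/2/29))) + 631*sqrt(93)) - 1187428 = ((-702 - 3/2*1/29)/(2*((-3/2*1/29))) + 631*sqrt(93)) - 1187428 = ((-702 - 3/58)/(2*(-3/58)) + 631*sqrt(93)) - 1187428 = ((1/2)*(-58/3)*(-40719/58) + 631*sqrt(93)) - 1187428 = (13573/2 + 631*sqrt(93)) - 1187428 = -2361283/2 + 631*sqrt(93)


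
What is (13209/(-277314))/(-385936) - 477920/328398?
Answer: -8524933591305083/5857824277993632 ≈ -1.4553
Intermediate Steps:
(13209/(-277314))/(-385936) - 477920/328398 = (13209*(-1/277314))*(-1/385936) - 477920*1/328398 = -4403/92438*(-1/385936) - 238960/164199 = 4403/35675151968 - 238960/164199 = -8524933591305083/5857824277993632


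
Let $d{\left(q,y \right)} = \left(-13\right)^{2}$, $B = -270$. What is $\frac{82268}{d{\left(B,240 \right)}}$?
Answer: $\frac{82268}{169} \approx 486.79$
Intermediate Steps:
$d{\left(q,y \right)} = 169$
$\frac{82268}{d{\left(B,240 \right)}} = \frac{82268}{169}$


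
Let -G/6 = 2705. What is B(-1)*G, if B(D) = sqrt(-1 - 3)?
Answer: -32460*I ≈ -32460.0*I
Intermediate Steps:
G = -16230 (G = -6*2705 = -16230)
B(D) = 2*I (B(D) = sqrt(-4) = 2*I)
B(-1)*G = (2*I)*(-16230) = -32460*I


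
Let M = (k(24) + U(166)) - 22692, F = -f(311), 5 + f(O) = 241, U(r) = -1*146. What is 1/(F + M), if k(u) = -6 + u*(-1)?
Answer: -1/23104 ≈ -4.3283e-5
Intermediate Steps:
U(r) = -146
f(O) = 236 (f(O) = -5 + 241 = 236)
k(u) = -6 - u
F = -236 (F = -1*236 = -236)
M = -22868 (M = ((-6 - 1*24) - 146) - 22692 = ((-6 - 24) - 146) - 22692 = (-30 - 146) - 22692 = -176 - 22692 = -22868)
1/(F + M) = 1/(-236 - 22868) = 1/(-23104) = -1/23104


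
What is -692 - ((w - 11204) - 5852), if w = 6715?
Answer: 9649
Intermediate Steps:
-692 - ((w - 11204) - 5852) = -692 - ((6715 - 11204) - 5852) = -692 - (-4489 - 5852) = -692 - 1*(-10341) = -692 + 10341 = 9649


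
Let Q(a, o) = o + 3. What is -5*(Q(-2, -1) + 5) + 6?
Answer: -29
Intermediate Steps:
Q(a, o) = 3 + o
-5*(Q(-2, -1) + 5) + 6 = -5*((3 - 1) + 5) + 6 = -5*(2 + 5) + 6 = -5*7 + 6 = -35 + 6 = -29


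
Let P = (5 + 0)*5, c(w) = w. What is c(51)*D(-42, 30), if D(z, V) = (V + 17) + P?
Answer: 3672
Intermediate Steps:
P = 25 (P = 5*5 = 25)
D(z, V) = 42 + V (D(z, V) = (V + 17) + 25 = (17 + V) + 25 = 42 + V)
c(51)*D(-42, 30) = 51*(42 + 30) = 51*72 = 3672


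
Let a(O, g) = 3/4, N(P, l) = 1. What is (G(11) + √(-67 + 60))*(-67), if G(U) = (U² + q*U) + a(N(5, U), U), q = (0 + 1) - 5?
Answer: -20837/4 - 67*I*√7 ≈ -5209.3 - 177.27*I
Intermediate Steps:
a(O, g) = ¾ (a(O, g) = 3*(¼) = ¾)
q = -4 (q = 1 - 5 = -4)
G(U) = ¾ + U² - 4*U (G(U) = (U² - 4*U) + ¾ = ¾ + U² - 4*U)
(G(11) + √(-67 + 60))*(-67) = ((¾ + 11² - 4*11) + √(-67 + 60))*(-67) = ((¾ + 121 - 44) + √(-7))*(-67) = (311/4 + I*√7)*(-67) = -20837/4 - 67*I*√7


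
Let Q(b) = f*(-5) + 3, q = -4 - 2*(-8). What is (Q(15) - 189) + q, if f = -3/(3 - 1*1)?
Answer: -333/2 ≈ -166.50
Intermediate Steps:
f = -3/2 (f = -3/(3 - 1) = -3/2 ≈ -1.5000)
q = 12 (q = -4 + 16 = 12)
Q(b) = 21/2 (Q(b) = -3/2*(-5) + 3 = 15/2 + 3 = 21/2)
(Q(15) - 189) + q = (21/2 - 189) + 12 = -357/2 + 12 = -333/2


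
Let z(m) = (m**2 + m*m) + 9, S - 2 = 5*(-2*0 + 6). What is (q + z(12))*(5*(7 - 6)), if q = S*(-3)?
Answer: 1005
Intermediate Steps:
S = 32 (S = 2 + 5*(-2*0 + 6) = 2 + 5*(0 + 6) = 2 + 5*6 = 2 + 30 = 32)
z(m) = 9 + 2*m**2 (z(m) = (m**2 + m**2) + 9 = 2*m**2 + 9 = 9 + 2*m**2)
q = -96 (q = 32*(-3) = -96)
(q + z(12))*(5*(7 - 6)) = (-96 + (9 + 2*12**2))*(5*(7 - 6)) = (-96 + (9 + 2*144))*(5*1) = (-96 + (9 + 288))*5 = (-96 + 297)*5 = 201*5 = 1005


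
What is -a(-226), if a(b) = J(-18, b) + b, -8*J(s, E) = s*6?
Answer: 425/2 ≈ 212.50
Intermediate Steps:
J(s, E) = -3*s/4 (J(s, E) = -s*6/8 = -3*s/4)
a(b) = 27/2 + b (a(b) = -¾*(-18) + b = 27/2 + b)
-a(-226) = -(27/2 - 226) = -1*(-425/2) = 425/2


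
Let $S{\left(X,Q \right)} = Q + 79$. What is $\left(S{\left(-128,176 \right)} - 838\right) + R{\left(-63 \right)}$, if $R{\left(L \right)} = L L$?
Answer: $3386$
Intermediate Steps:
$S{\left(X,Q \right)} = 79 + Q$
$R{\left(L \right)} = L^{2}$
$\left(S{\left(-128,176 \right)} - 838\right) + R{\left(-63 \right)} = \left(\left(79 + 176\right) - 838\right) + \left(-63\right)^{2} = \left(255 - 838\right) + 3969 = -583 + 3969 = 3386$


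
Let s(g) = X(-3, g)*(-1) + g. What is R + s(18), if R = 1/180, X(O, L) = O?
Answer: 3781/180 ≈ 21.006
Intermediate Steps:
R = 1/180 ≈ 0.0055556
s(g) = 3 + g (s(g) = -3*(-1) + g = 3 + g)
R + s(18) = 1/180 + (3 + 18) = 1/180 + 21 = 3781/180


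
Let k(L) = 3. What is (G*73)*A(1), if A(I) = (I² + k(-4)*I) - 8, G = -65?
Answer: 18980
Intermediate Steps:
A(I) = -8 + I² + 3*I (A(I) = (I² + 3*I) - 8 = -8 + I² + 3*I)
(G*73)*A(1) = (-65*73)*(-8 + 1² + 3*1) = -4745*(-8 + 1 + 3) = -4745*(-4) = 18980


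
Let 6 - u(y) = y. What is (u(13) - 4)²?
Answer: 121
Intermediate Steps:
u(y) = 6 - y
(u(13) - 4)² = ((6 - 1*13) - 4)² = ((6 - 13) - 4)² = (-7 - 4)² = (-11)² = 121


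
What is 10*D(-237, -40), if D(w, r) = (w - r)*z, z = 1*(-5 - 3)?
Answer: 15760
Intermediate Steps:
z = -8 (z = 1*(-8) = -8)
D(w, r) = -8*w + 8*r (D(w, r) = (w - r)*(-8) = -8*w + 8*r)
10*D(-237, -40) = 10*(-8*(-237) + 8*(-40)) = 10*(1896 - 320) = 10*1576 = 15760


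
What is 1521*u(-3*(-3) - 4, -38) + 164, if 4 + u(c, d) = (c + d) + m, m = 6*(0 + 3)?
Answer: -28735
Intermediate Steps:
m = 18 (m = 6*3 = 18)
u(c, d) = 14 + c + d (u(c, d) = -4 + ((c + d) + 18) = -4 + (18 + c + d) = 14 + c + d)
1521*u(-3*(-3) - 4, -38) + 164 = 1521*(14 + (-3*(-3) - 4) - 38) + 164 = 1521*(14 + (9 - 4) - 38) + 164 = 1521*(14 + 5 - 38) + 164 = 1521*(-19) + 164 = -28899 + 164 = -28735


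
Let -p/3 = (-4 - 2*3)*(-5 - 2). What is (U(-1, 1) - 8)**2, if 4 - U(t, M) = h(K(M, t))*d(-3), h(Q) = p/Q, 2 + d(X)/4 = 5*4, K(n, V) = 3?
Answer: 25361296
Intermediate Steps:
d(X) = 72 (d(X) = -8 + 4*(5*4) = -8 + 4*20 = -8 + 80 = 72)
p = -210 (p = -3*(-4 - 2*3)*(-5 - 2) = -3*(-4 - 6)*(-7) = -(-30)*(-7) = -3*70 = -210)
h(Q) = -210/Q
U(t, M) = 5044 (U(t, M) = 4 - (-210/3)*72 = 4 - (-210*1/3)*72 = 4 - (-70)*72 = 4 - 1*(-5040) = 4 + 5040 = 5044)
(U(-1, 1) - 8)**2 = (5044 - 8)**2 = 5036**2 = 25361296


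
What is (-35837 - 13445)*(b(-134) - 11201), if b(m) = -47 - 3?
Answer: 554471782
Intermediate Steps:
b(m) = -50
(-35837 - 13445)*(b(-134) - 11201) = (-35837 - 13445)*(-50 - 11201) = -49282*(-11251) = 554471782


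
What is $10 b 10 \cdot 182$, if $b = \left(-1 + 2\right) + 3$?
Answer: $72800$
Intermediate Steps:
$b = 4$ ($b = 1 + 3 = 4$)
$10 b 10 \cdot 182 = 10 \cdot 4 \cdot 10 \cdot 182 = 40 \cdot 10 \cdot 182 = 400 \cdot 182 = 72800$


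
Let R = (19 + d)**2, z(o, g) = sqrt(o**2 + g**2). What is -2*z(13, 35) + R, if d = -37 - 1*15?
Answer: 1089 - 2*sqrt(1394) ≈ 1014.3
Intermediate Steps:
d = -52 (d = -37 - 15 = -52)
z(o, g) = sqrt(g**2 + o**2)
R = 1089 (R = (19 - 52)**2 = (-33)**2 = 1089)
-2*z(13, 35) + R = -2*sqrt(35**2 + 13**2) + 1089 = -2*sqrt(1225 + 169) + 1089 = -2*sqrt(1394) + 1089 = 1089 - 2*sqrt(1394)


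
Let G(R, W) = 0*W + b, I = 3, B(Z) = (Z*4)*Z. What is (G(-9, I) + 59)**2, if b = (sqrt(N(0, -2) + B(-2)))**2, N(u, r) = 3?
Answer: 6084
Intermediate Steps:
B(Z) = 4*Z**2 (B(Z) = (4*Z)*Z = 4*Z**2)
b = 19 (b = (sqrt(3 + 4*(-2)**2))**2 = (sqrt(3 + 4*4))**2 = (sqrt(3 + 16))**2 = (sqrt(19))**2 = 19)
G(R, W) = 19 (G(R, W) = 0*W + 19 = 0 + 19 = 19)
(G(-9, I) + 59)**2 = (19 + 59)**2 = 78**2 = 6084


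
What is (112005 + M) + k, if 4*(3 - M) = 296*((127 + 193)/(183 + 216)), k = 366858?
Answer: 191043854/399 ≈ 4.7881e+5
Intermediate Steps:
M = -22483/399 (M = 3 - 74*(127 + 193)/(183 + 216) = 3 - 74*320/399 = 3 - ¼*94720/399 = 3 - 23680/399 = -22483/399 ≈ -56.348)
(112005 + M) + k = (112005 - 22483/399) + 366858 = 44667512/399 + 366858 = 191043854/399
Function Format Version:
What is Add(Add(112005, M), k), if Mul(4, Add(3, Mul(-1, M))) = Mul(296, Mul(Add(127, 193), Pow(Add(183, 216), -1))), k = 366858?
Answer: Rational(191043854, 399) ≈ 4.7881e+5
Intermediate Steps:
M = Rational(-22483, 399) (M = Add(3, Mul(Rational(-1, 4), Mul(296, Mul(Add(127, 193), Pow(Add(183, 216), -1))))) = Add(3, Mul(Rational(-1, 4), Mul(296, Mul(320, Pow(399, -1))))) = Add(3, Mul(Rational(-1, 4), Mul(296, Mul(320, Rational(1, 399))))) = Add(3, Mul(Rational(-1, 4), Mul(296, Rational(320, 399)))) = Add(3, Mul(Rational(-1, 4), Rational(94720, 399))) = Add(3, Rational(-23680, 399)) = Rational(-22483, 399) ≈ -56.348)
Add(Add(112005, M), k) = Add(Add(112005, Rational(-22483, 399)), 366858) = Add(Rational(44667512, 399), 366858) = Rational(191043854, 399)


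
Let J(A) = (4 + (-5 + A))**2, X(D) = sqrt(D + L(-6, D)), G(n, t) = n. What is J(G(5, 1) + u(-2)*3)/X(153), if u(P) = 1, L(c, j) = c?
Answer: 7*sqrt(3)/3 ≈ 4.0415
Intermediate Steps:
X(D) = sqrt(-6 + D) (X(D) = sqrt(D - 6) = sqrt(-6 + D))
J(A) = (-1 + A)**2
J(G(5, 1) + u(-2)*3)/X(153) = (-1 + (5 + 1*3))**2/(sqrt(-6 + 153)) = (-1 + (5 + 3))**2/(sqrt(147)) = (-1 + 8)**2/((7*sqrt(3))) = 7**2*(sqrt(3)/21) = 49*(sqrt(3)/21) = 7*sqrt(3)/3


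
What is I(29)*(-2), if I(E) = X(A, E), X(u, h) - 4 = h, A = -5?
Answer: -66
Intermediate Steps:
X(u, h) = 4 + h
I(E) = 4 + E
I(29)*(-2) = (4 + 29)*(-2) = 33*(-2) = -66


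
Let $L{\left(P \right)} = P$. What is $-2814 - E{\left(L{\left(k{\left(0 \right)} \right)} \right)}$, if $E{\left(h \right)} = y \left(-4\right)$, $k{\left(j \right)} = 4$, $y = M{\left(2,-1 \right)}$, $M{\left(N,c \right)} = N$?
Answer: $-2806$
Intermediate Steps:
$y = 2$
$E{\left(h \right)} = -8$ ($E{\left(h \right)} = 2 \left(-4\right) = -8$)
$-2814 - E{\left(L{\left(k{\left(0 \right)} \right)} \right)} = -2814 - -8 = -2814 + 8 = -2806$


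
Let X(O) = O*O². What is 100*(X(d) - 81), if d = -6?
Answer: -29700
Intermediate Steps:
X(O) = O³
100*(X(d) - 81) = 100*((-6)³ - 81) = 100*(-216 - 81) = 100*(-297) = -29700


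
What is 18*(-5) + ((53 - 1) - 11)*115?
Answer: 4625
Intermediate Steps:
18*(-5) + ((53 - 1) - 11)*115 = -90 + (52 - 11)*115 = -90 + 41*115 = -90 + 4715 = 4625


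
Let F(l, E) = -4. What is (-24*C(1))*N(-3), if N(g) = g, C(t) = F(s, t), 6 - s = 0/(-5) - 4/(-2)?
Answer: -288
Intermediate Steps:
s = 4 (s = 6 - (0/(-5) - 4/(-2)) = 6 - (0*(-⅕) - 4*(-½)) = 6 - (0 + 2) = 6 - 1*2 = 6 - 2 = 4)
C(t) = -4
(-24*C(1))*N(-3) = -24*(-4)*(-3) = 96*(-3) = -288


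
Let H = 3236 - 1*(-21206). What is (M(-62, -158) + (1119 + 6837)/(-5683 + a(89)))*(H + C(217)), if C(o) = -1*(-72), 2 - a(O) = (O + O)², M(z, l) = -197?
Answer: -60213419518/12455 ≈ -4.8345e+6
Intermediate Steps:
a(O) = 2 - 4*O² (a(O) = 2 - (O + O)² = 2 - (2*O)² = 2 - 4*O²)
C(o) = 72
H = 24442 (H = 3236 + 21206 = 24442)
(M(-62, -158) + (1119 + 6837)/(-5683 + a(89)))*(H + C(217)) = (-197 + (1119 + 6837)/(-5683 + (2 - 4*89²)))*(24442 + 72) = (-197 + 7956/(-5683 + (2 - 4*7921)))*24514 = (-197 + 7956/(-5683 + (2 - 31684)))*24514 = (-197 + 7956/(-5683 - 31682))*24514 = (-197 + 7956/(-37365))*24514 = (-197 + 7956*(-1/37365))*24514 = (-197 - 2652/12455)*24514 = -2456287/12455*24514 = -60213419518/12455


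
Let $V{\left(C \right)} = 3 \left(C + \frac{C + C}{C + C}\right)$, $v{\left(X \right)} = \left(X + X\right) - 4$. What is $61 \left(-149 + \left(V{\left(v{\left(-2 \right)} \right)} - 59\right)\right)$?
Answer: $-13969$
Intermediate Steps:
$v{\left(X \right)} = -4 + 2 X$ ($v{\left(X \right)} = 2 X - 4 = -4 + 2 X$)
$V{\left(C \right)} = 3 + 3 C$ ($V{\left(C \right)} = 3 \left(C + \frac{2 C}{2 C}\right) = 3 \left(C + 2 C \frac{1}{2 C}\right) = 3 \left(C + 1\right) = 3 \left(1 + C\right) = 3 + 3 C$)
$61 \left(-149 + \left(V{\left(v{\left(-2 \right)} \right)} - 59\right)\right) = 61 \left(-149 - \left(56 - 3 \left(-4 + 2 \left(-2\right)\right)\right)\right) = 61 \left(-149 - \left(56 - 3 \left(-4 - 4\right)\right)\right) = 61 \left(-149 + \left(\left(3 + 3 \left(-8\right)\right) - 59\right)\right) = 61 \left(-149 + \left(\left(3 - 24\right) - 59\right)\right) = 61 \left(-149 - 80\right) = 61 \left(-229\right) = -13969$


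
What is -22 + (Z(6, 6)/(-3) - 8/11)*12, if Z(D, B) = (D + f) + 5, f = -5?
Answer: -602/11 ≈ -54.727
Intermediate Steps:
Z(D, B) = D (Z(D, B) = (D - 5) + 5 = (-5 + D) + 5 = D)
-22 + (Z(6, 6)/(-3) - 8/11)*12 = -22 + (6/(-3) - 8/11)*12 = -22 + (6*(-⅓) - 8*1/11)*12 = -22 + (-2 - 8/11)*12 = -22 - 30/11*12 = -22 - 360/11 = -602/11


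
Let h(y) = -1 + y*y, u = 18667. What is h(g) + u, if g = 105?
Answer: 29691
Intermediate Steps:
h(y) = -1 + y**2
h(g) + u = (-1 + 105**2) + 18667 = (-1 + 11025) + 18667 = 11024 + 18667 = 29691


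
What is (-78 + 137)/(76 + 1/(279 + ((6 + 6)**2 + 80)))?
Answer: 29677/38229 ≈ 0.77630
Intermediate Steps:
(-78 + 137)/(76 + 1/(279 + ((6 + 6)**2 + 80))) = 59/(76 + 1/(279 + (12**2 + 80))) = 59/(76 + 1/(279 + (144 + 80))) = 59/(76 + 1/(279 + 224)) = 59/(76 + 1/503) = 59/(38229/503) = 59*(503/38229) = 29677/38229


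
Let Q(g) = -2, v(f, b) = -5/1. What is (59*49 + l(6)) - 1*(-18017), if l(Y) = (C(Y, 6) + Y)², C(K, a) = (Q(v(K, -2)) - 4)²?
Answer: 22672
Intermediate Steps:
v(f, b) = -5 (v(f, b) = -5*1 = -5)
C(K, a) = 36 (C(K, a) = (-2 - 4)² = (-6)² = 36)
l(Y) = (36 + Y)²
(59*49 + l(6)) - 1*(-18017) = (59*49 + (36 + 6)²) - 1*(-18017) = (2891 + 42²) + 18017 = (2891 + 1764) + 18017 = 4655 + 18017 = 22672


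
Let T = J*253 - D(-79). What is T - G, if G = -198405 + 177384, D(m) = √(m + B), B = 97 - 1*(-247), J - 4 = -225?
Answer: -34892 - √265 ≈ -34908.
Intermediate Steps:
J = -221 (J = 4 - 225 = -221)
B = 344 (B = 97 + 247 = 344)
D(m) = √(344 + m) (D(m) = √(m + 344) = √(344 + m))
G = -21021
T = -55913 - √265 (T = -221*253 - √(344 - 79) = -55913 - √265 ≈ -55929.)
T - G = (-55913 - √265) - 1*(-21021) = (-55913 - √265) + 21021 = -34892 - √265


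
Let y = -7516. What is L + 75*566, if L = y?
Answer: 34934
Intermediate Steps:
L = -7516
L + 75*566 = -7516 + 75*566 = -7516 + 42450 = 34934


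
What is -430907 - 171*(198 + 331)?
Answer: -521366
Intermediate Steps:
-430907 - 171*(198 + 331) = -430907 - 171*529 = -430907 - 90459 = -521366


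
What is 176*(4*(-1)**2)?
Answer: 704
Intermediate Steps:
176*(4*(-1)**2) = 176*(4*1) = 176*4 = 704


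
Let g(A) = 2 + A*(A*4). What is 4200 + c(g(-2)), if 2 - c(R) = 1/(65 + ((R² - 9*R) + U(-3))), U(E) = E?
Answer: 941247/224 ≈ 4202.0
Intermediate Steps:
g(A) = 2 + 4*A² (g(A) = 2 + A*(4*A) = 2 + 4*A²)
c(R) = 2 - 1/(62 + R² - 9*R) (c(R) = 2 - 1/(65 + ((R² - 9*R) - 3)) = 2 - 1/(65 + (-3 + R² - 9*R)) = 2 - 1/(62 + R² - 9*R))
4200 + c(g(-2)) = 4200 + (123 - 18*(2 + 4*(-2)²) + 2*(2 + 4*(-2)²)²)/(62 + (2 + 4*(-2)²)² - 9*(2 + 4*(-2)²)) = 4200 + (123 - 18*(2 + 4*4) + 2*(2 + 4*4)²)/(62 + (2 + 4*4)² - 9*(2 + 4*4)) = 4200 + (123 - 18*(2 + 16) + 2*(2 + 16)²)/(62 + (2 + 16)² - 9*(2 + 16)) = 4200 + (123 - 18*18 + 2*18²)/(62 + 18² - 9*18) = 4200 + (123 - 324 + 2*324)/(62 + 324 - 162) = 4200 + (123 - 324 + 648)/224 = 4200 + (1/224)*447 = 4200 + 447/224 = 941247/224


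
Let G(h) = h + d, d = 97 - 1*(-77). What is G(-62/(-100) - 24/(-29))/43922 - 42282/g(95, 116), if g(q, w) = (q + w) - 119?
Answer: -673196525273/1464798700 ≈ -459.58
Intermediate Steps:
d = 174 (d = 97 + 77 = 174)
g(q, w) = -119 + q + w
G(h) = 174 + h (G(h) = h + 174 = 174 + h)
G(-62/(-100) - 24/(-29))/43922 - 42282/g(95, 116) = (174 + (-62/(-100) - 24/(-29)))/43922 - 42282/(-119 + 95 + 116) = (174 + (-62*(-1/100) - 24*(-1/29)))*(1/43922) - 42282/92 = (174 + (31/50 + 24/29))*(1/43922) - 42282*1/92 = (174 + 2099/1450)*(1/43922) - 21141/46 = (254399/1450)*(1/43922) - 21141/46 = 254399/63686900 - 21141/46 = -673196525273/1464798700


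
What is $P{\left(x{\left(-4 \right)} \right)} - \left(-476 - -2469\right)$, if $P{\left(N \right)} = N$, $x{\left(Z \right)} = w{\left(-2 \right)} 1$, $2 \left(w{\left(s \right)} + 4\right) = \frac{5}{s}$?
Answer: $- \frac{7993}{4} \approx -1998.3$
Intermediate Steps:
$w{\left(s \right)} = -4 + \frac{5}{2 s}$ ($w{\left(s \right)} = -4 + \frac{5 \frac{1}{s}}{2} = -4 + \frac{5}{2 s}$)
$x{\left(Z \right)} = - \frac{21}{4}$ ($x{\left(Z \right)} = \left(-4 + \frac{5}{2 \left(-2\right)}\right) 1 = \left(-4 + \frac{5}{2} \left(- \frac{1}{2}\right)\right) 1 = \left(-4 - \frac{5}{4}\right) 1 = \left(- \frac{21}{4}\right) 1 = - \frac{21}{4}$)
$P{\left(x{\left(-4 \right)} \right)} - \left(-476 - -2469\right) = - \frac{21}{4} - \left(-476 - -2469\right) = - \frac{21}{4} - \left(-476 + 2469\right) = - \frac{21}{4} - 1993 = - \frac{7993}{4}$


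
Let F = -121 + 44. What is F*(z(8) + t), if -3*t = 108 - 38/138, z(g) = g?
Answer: 444829/207 ≈ 2148.9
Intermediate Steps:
F = -77
t = -7433/207 (t = -(108 - 38/138)/3 = -(108 - 38*1/138)/3 = -(108 - 19/69)/3 = -⅓*7433/69 = -7433/207 ≈ -35.908)
F*(z(8) + t) = -77*(8 - 7433/207) = -77*(-5777/207) = 444829/207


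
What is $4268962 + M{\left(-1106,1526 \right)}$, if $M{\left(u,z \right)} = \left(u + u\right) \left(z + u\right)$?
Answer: $3339922$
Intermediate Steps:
$M{\left(u,z \right)} = 2 u \left(u + z\right)$
$4268962 + M{\left(-1106,1526 \right)} = 4268962 + 2 \left(-1106\right) \left(-1106 + 1526\right) = 4268962 + 2 \left(-1106\right) 420 = 4268962 - 929040 = 3339922$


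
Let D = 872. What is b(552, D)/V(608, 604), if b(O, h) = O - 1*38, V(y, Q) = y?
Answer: 257/304 ≈ 0.84540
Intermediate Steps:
b(O, h) = -38 + O (b(O, h) = O - 38 = -38 + O)
b(552, D)/V(608, 604) = (-38 + 552)/608 = 514*(1/608) = 257/304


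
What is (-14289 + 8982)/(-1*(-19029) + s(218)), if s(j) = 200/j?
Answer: -578463/2074261 ≈ -0.27888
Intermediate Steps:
(-14289 + 8982)/(-1*(-19029) + s(218)) = (-14289 + 8982)/(-1*(-19029) + 200/218) = -5307/(19029 + 200*(1/218)) = -5307/(19029 + 100/109) = -5307/2074261/109 = -5307*109/2074261 = -578463/2074261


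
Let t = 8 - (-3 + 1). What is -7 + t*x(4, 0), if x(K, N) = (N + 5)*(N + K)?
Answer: 193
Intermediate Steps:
t = 10 (t = 8 - 1*(-2) = 8 + 2 = 10)
x(K, N) = (5 + N)*(K + N)
-7 + t*x(4, 0) = -7 + 10*(0**2 + 5*4 + 5*0 + 4*0) = -7 + 10*(0 + 20 + 0 + 0) = -7 + 10*20 = -7 + 200 = 193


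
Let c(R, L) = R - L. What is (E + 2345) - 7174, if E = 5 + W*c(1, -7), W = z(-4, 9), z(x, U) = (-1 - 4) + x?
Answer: -4896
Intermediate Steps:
z(x, U) = -5 + x
W = -9 (W = -5 - 4 = -9)
E = -67 (E = 5 - 9*(1 - 1*(-7)) = 5 - 9*(1 + 7) = 5 - 9*8 = 5 - 72 = -67)
(E + 2345) - 7174 = (-67 + 2345) - 7174 = 2278 - 7174 = -4896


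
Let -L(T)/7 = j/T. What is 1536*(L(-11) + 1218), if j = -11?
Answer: 1860096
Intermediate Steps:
L(T) = 77/T (L(T) = -(-77)/T = 77/T)
1536*(L(-11) + 1218) = 1536*(77/(-11) + 1218) = 1536*(77*(-1/11) + 1218) = 1536*(-7 + 1218) = 1536*1211 = 1860096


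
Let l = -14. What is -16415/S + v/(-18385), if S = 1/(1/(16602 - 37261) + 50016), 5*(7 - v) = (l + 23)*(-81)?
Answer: -1559167512935022601/1899078575 ≈ -8.2101e+8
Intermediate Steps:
v = 764/5 (v = 7 - (-14 + 23)*(-81)/5 = 7 - 9*(-81)/5 = 7 - ⅕*(-729) = 7 + 729/5 = 764/5 ≈ 152.80)
S = 20659/1033280543 (S = 1/(1/(-20659) + 50016) = 1/(-1/20659 + 50016) = 1/(1033280543/20659) = 20659/1033280543 ≈ 1.9994e-5)
-16415/S + v/(-18385) = -16415/20659/1033280543 + (764/5)/(-18385) = -16415*1033280543/20659 + (764/5)*(-1/18385) = -16961300113345/20659 - 764/91925 = -1559167512935022601/1899078575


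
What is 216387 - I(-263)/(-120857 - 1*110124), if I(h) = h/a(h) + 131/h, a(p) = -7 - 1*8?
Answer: 197176171944619/911220045 ≈ 2.1639e+5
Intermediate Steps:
a(p) = -15 (a(p) = -7 - 8 = -15)
I(h) = 131/h - h/15 (I(h) = h/(-15) + 131/h = h*(-1/15) + 131/h = -h/15 + 131/h = 131/h - h/15)
216387 - I(-263)/(-120857 - 1*110124) = 216387 - (131/(-263) - 1/15*(-263))/(-120857 - 1*110124) = 216387 - (131*(-1/263) + 263/15)/(-120857 - 110124) = 216387 - (-131/263 + 263/15)/(-230981) = 216387 - 67204*(-1)/(3945*230981) = 216387 - 1*(-67204/911220045) = 216387 + 67204/911220045 = 197176171944619/911220045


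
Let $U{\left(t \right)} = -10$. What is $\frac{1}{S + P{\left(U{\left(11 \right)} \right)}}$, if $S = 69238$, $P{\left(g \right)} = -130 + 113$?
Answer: $\frac{1}{69221} \approx 1.4446 \cdot 10^{-5}$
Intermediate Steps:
$P{\left(g \right)} = -17$
$\frac{1}{S + P{\left(U{\left(11 \right)} \right)}} = \frac{1}{69238 - 17} = \frac{1}{69221}$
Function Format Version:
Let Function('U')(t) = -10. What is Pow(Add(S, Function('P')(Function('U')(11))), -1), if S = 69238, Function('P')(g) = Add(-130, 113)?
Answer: Rational(1, 69221) ≈ 1.4446e-5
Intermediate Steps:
Function('P')(g) = -17
Pow(Add(S, Function('P')(Function('U')(11))), -1) = Pow(Add(69238, -17), -1) = Pow(69221, -1) = Rational(1, 69221)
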